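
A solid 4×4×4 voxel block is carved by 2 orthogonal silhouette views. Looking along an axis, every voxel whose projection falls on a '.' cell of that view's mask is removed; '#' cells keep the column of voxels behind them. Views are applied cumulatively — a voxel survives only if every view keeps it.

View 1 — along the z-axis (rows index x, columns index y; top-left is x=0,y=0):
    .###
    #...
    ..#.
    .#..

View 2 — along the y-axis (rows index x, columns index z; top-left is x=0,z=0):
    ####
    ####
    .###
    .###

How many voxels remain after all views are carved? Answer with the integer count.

|visual hull| = 22

initial block: 4^3 = 64
step 1: project along z, AND mask (6/16) → |grid| = 24
step 2: project along y, AND mask (14/16) → |grid| = 22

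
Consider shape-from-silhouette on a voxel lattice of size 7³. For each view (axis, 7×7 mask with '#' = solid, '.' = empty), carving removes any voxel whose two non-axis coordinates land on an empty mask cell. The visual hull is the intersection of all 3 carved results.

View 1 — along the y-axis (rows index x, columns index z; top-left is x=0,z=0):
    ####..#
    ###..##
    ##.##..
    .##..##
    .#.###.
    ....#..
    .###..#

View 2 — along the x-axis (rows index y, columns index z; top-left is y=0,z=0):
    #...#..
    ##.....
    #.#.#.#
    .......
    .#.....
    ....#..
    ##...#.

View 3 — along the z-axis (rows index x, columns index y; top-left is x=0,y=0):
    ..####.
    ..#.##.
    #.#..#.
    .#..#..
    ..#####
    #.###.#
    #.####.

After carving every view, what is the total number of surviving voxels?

full grid |V| = 343
  1. axis=1 (XZ plane), |mask|=27  ⇒  voxels=189
  2. axis=0 (YZ plane), |mask|=13  ⇒  voxels=50
  3. axis=2 (XY plane), |mask|=27  ⇒  voxels=25

remaining voxels: 25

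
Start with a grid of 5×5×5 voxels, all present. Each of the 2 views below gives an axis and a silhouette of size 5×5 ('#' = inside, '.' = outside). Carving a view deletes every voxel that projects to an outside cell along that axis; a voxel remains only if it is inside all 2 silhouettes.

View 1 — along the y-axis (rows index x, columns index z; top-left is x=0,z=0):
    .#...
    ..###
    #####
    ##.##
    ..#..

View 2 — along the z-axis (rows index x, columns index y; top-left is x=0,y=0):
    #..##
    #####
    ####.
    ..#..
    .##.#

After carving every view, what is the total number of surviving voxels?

remaining voxels: 45

full grid |V| = 125
V1 y: intersect with XZ mask (14 set) -- 70 left
V2 z: intersect with XY mask (16 set) -- 45 left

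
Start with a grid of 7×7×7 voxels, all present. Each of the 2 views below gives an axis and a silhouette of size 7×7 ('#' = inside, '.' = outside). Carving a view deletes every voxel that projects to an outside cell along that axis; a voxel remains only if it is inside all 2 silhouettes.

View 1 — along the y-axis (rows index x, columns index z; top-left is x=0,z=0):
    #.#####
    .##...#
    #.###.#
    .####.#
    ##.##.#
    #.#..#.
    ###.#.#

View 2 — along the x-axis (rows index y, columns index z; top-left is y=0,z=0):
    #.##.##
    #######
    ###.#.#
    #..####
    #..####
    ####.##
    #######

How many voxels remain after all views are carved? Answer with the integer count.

remaining voxels: 184

before carving: 343 voxels (7×7×7)
step 1: project along y, AND mask (32/49) → |grid| = 224
step 2: project along x, AND mask (40/49) → |grid| = 184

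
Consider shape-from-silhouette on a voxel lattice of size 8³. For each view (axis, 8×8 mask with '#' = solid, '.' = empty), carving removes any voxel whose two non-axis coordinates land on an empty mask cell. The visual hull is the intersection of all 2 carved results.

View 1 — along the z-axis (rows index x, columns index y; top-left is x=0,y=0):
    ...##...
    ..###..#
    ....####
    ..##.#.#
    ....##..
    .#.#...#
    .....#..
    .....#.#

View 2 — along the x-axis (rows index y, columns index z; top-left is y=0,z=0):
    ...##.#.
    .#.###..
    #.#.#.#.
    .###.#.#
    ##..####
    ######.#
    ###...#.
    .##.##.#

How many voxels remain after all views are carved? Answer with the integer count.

voxel count = 120

start: 8×8×8 = 512 voxels
  1. axis=2 (XY plane), |mask|=22  ⇒  voxels=176
  2. axis=0 (YZ plane), |mask|=38  ⇒  voxels=120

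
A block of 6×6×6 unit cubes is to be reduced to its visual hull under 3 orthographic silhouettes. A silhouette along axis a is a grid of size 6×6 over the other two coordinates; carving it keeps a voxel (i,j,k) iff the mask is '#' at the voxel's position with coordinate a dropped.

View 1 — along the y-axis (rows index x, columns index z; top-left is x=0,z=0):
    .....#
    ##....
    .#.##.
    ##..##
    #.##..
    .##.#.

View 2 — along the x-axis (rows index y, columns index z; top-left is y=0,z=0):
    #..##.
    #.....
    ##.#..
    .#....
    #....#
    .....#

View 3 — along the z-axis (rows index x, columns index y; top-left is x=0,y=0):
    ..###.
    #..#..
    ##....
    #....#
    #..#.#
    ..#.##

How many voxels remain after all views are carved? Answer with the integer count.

full grid |V| = 216
V1 y: intersect with XZ mask (16 set) -- 96 left
V2 x: intersect with YZ mask (11 set) -- 31 left
V3 z: intersect with XY mask (15 set) -- 11 left

voxel count = 11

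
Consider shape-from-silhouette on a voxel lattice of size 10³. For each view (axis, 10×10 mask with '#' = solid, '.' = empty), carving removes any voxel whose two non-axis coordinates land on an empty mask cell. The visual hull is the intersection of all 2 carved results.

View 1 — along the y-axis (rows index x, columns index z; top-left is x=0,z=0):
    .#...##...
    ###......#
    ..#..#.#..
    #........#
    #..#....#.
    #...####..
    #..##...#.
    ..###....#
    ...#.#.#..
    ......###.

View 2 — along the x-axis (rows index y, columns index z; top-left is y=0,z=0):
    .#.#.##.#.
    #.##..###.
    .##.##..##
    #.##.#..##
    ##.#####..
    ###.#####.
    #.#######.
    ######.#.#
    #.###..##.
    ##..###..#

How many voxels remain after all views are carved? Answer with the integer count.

full grid |V| = 1000
carve view 1 (along y, XZ-mask fill 34/100): 340 voxels remain
carve view 2 (along x, YZ-mask fill 66/100): 229 voxels remain

voxel count = 229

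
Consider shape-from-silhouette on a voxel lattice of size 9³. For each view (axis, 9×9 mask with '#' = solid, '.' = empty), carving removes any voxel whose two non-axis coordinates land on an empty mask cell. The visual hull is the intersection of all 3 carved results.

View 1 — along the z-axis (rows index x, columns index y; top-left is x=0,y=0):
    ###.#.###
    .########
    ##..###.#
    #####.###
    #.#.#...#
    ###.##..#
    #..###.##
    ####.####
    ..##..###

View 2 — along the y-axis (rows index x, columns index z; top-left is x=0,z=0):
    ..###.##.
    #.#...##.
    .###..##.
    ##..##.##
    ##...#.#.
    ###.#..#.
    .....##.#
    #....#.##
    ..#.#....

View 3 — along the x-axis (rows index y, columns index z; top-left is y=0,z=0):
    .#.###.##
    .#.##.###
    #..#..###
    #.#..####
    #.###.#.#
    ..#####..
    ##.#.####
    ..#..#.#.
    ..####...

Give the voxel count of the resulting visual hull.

|visual hull| = 146

initial block: 9^3 = 729
[1] z-view keeps 58 columns → grid now 522
[2] y-view keeps 38 columns → grid now 251
[3] x-view keeps 48 columns → grid now 146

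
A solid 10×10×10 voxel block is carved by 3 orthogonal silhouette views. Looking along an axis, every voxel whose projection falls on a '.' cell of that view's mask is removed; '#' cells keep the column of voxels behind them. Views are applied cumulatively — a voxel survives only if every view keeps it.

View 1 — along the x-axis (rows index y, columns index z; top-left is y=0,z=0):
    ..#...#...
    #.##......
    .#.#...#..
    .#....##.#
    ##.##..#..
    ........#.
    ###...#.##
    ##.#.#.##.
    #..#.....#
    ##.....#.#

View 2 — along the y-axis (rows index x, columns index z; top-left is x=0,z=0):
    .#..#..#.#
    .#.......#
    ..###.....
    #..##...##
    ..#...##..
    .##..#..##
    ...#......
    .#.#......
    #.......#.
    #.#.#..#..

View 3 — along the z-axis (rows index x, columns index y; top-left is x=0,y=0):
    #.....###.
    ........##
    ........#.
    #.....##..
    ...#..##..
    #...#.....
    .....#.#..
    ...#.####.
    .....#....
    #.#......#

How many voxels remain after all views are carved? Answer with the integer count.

before carving: 1000 voxels (10×10×10)
after view 1 [x-axis, 37 of 100 cells solid] → remaining = 370
after view 2 [y-axis, 31 of 100 cells solid] → remaining = 122
after view 3 [z-axis, 26 of 100 cells solid] → remaining = 33

remaining voxels: 33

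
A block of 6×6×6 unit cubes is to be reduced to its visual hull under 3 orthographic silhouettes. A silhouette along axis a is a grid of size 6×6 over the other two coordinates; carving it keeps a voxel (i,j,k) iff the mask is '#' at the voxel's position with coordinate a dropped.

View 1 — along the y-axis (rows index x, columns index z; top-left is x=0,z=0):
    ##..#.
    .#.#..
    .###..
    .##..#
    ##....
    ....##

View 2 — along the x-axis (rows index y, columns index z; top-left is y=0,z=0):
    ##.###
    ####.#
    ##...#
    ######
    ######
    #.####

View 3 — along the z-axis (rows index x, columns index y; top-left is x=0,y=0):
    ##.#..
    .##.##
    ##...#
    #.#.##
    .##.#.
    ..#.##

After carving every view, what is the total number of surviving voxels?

start: 6×6×6 = 216 voxels
V1 y: intersect with XZ mask (15 set) -- 90 left
V2 x: intersect with YZ mask (30 set) -- 75 left
V3 z: intersect with XY mask (20 set) -- 41 left

41 voxels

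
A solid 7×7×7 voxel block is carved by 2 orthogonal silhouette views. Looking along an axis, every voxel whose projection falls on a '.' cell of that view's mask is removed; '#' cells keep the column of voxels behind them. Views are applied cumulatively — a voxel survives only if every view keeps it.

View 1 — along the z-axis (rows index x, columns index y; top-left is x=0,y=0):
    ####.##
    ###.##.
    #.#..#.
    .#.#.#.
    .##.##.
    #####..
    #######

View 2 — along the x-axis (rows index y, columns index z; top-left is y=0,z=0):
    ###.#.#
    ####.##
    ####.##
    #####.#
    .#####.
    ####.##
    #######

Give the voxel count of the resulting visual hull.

initial block: 7^3 = 343
after view 1 [z-axis, 33 of 49 cells solid] → remaining = 231
after view 2 [x-axis, 41 of 49 cells solid] → remaining = 191

voxel count = 191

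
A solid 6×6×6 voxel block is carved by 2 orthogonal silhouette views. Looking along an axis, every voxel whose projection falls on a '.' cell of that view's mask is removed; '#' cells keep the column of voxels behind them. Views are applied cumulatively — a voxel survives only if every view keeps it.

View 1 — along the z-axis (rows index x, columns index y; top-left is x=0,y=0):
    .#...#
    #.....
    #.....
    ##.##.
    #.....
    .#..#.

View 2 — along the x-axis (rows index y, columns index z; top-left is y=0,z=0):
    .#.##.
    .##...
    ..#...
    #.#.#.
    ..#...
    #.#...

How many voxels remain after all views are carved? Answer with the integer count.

25 voxels

before carving: 216 voxels (6×6×6)
carve view 1 (along z, XY-mask fill 11/36): 66 voxels remain
carve view 2 (along x, YZ-mask fill 12/36): 25 voxels remain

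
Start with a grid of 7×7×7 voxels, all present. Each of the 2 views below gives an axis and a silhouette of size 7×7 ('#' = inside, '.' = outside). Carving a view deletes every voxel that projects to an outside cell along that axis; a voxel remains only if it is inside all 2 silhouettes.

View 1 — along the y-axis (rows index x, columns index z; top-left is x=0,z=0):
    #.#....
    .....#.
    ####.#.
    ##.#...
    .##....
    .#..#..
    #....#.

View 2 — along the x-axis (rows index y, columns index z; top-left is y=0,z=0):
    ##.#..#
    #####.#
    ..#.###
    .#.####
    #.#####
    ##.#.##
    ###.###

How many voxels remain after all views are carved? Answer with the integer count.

remaining voxels: 82

before carving: 343 voxels (7×7×7)
after view 1 [y-axis, 17 of 49 cells solid] → remaining = 119
after view 2 [x-axis, 36 of 49 cells solid] → remaining = 82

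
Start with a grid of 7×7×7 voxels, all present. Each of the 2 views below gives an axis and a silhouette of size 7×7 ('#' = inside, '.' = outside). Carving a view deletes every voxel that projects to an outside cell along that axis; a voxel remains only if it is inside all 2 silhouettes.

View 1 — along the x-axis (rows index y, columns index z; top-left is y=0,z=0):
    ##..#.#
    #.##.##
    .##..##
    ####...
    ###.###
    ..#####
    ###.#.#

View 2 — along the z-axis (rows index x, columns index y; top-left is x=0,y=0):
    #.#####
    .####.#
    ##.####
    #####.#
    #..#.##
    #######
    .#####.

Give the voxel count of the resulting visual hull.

start: 7×7×7 = 343 voxels
after view 1 [x-axis, 33 of 49 cells solid] → remaining = 231
after view 2 [z-axis, 39 of 49 cells solid] → remaining = 184

remaining voxels: 184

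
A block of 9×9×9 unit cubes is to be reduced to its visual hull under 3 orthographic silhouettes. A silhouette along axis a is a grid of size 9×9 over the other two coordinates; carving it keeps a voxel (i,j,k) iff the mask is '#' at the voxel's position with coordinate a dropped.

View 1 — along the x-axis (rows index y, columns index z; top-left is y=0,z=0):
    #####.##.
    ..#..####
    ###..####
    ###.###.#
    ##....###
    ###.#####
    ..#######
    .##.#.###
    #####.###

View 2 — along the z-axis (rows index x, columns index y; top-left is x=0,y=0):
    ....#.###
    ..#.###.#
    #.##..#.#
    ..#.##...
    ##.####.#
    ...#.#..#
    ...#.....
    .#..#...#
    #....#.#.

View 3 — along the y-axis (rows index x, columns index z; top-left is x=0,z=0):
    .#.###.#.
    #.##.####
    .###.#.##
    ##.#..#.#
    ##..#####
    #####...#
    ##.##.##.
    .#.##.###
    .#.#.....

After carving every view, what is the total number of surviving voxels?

remaining voxels: 151

full grid |V| = 729
step 1: project along x, AND mask (60/81) → |grid| = 540
step 2: project along z, AND mask (34/81) → |grid| = 233
step 3: project along y, AND mask (50/81) → |grid| = 151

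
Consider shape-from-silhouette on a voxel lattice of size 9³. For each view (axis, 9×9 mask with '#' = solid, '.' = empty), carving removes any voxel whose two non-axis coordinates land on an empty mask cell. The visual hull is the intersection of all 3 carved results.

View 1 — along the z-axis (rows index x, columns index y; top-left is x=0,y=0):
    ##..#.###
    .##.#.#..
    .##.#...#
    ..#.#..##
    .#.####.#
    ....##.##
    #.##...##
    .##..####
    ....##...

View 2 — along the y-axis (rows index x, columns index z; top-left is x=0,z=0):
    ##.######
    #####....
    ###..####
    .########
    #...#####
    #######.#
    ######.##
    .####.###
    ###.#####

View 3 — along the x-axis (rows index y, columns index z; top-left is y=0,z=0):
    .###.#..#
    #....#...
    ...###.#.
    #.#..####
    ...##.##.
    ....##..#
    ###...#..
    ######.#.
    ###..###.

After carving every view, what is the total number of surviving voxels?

full grid |V| = 729
carve view 1 (along z, XY-mask fill 41/81): 369 voxels remain
carve view 2 (along y, XZ-mask fill 65/81): 294 voxels remain
carve view 3 (along x, YZ-mask fill 41/81): 148 voxels remain

remaining voxels: 148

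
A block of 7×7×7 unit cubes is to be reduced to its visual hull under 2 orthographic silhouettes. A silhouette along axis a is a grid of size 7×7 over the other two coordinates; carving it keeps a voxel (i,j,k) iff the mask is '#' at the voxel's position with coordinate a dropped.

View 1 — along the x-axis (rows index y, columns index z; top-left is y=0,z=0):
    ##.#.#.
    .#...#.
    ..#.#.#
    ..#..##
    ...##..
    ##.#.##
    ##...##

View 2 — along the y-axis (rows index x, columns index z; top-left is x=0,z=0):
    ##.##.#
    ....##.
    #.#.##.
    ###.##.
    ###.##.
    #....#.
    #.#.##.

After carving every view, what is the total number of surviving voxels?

full grid |V| = 343
after view 1 [x-axis, 23 of 49 cells solid] → remaining = 161
after view 2 [y-axis, 27 of 49 cells solid] → remaining = 87

|visual hull| = 87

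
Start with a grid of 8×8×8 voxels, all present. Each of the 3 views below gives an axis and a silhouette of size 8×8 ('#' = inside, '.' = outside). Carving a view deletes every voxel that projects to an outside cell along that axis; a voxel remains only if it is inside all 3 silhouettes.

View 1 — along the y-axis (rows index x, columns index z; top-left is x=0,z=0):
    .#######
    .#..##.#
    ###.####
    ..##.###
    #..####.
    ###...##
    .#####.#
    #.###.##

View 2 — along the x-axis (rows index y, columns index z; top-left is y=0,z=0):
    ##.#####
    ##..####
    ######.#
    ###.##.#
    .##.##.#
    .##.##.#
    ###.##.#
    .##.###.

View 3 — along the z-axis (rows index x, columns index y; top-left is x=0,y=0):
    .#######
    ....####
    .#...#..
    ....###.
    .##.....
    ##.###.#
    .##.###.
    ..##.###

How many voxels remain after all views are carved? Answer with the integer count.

voxel count = 144

start: 8×8×8 = 512 voxels
[1] y-view keeps 45 columns → grid now 360
[2] x-view keeps 47 columns → grid now 269
[3] z-view keeps 34 columns → grid now 144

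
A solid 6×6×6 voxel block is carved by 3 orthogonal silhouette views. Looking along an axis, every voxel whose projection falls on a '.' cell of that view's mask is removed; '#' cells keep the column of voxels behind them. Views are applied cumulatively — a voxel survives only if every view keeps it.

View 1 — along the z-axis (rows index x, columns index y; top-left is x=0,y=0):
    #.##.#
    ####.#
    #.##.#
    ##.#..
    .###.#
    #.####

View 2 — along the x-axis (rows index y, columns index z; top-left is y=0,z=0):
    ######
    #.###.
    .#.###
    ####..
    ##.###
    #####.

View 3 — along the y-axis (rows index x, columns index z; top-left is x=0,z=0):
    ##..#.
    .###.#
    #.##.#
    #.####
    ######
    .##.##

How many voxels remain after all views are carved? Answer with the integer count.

81 voxels

initial block: 6^3 = 216
step 1: project along z, AND mask (25/36) → |grid| = 150
step 2: project along x, AND mask (28/36) → |grid| = 116
step 3: project along y, AND mask (26/36) → |grid| = 81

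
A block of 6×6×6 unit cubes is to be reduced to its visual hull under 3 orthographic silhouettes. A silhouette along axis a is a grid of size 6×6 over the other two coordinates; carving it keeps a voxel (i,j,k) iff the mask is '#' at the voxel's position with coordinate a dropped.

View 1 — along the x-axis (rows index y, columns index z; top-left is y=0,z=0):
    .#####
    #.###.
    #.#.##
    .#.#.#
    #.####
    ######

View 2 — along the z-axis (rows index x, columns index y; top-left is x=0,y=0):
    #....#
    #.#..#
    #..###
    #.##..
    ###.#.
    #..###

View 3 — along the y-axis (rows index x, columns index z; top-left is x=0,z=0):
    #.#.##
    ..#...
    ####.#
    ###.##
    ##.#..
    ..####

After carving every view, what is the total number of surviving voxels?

start: 6×6×6 = 216 voxels
carve view 1 (along x, YZ-mask fill 27/36): 162 voxels remain
carve view 2 (along z, XY-mask fill 20/36): 94 voxels remain
carve view 3 (along y, XZ-mask fill 22/36): 57 voxels remain

57 voxels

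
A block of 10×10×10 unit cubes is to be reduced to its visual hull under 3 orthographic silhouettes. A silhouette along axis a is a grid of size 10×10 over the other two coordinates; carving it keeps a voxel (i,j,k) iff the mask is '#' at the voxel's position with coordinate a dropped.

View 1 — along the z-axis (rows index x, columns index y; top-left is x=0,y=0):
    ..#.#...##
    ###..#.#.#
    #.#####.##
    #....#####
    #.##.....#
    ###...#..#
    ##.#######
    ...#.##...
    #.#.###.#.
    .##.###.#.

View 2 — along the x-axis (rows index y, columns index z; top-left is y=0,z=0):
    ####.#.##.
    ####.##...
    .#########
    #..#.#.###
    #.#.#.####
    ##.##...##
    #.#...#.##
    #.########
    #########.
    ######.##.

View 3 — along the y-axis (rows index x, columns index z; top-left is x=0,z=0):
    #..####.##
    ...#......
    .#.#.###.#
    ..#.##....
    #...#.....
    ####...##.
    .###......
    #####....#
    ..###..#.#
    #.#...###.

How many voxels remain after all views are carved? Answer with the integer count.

initial block: 10^3 = 1000
V1 z: intersect with XY mask (57 set) -- 570 left
V2 x: intersect with YZ mask (72 set) -- 409 left
V3 y: intersect with XZ mask (44 set) -- 175 left

remaining voxels: 175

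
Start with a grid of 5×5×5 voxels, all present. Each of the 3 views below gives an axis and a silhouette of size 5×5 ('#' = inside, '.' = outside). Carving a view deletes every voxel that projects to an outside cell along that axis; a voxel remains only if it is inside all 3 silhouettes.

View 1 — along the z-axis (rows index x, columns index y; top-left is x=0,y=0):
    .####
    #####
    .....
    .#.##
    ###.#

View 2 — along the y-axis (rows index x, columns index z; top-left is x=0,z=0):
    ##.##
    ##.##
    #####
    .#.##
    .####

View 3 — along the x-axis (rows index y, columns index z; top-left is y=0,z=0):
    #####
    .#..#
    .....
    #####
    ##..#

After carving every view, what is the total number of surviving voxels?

remaining voxels: 37

full grid |V| = 125
carve view 1 (along z, XY-mask fill 16/25): 80 voxels remain
carve view 2 (along y, XZ-mask fill 20/25): 61 voxels remain
carve view 3 (along x, YZ-mask fill 15/25): 37 voxels remain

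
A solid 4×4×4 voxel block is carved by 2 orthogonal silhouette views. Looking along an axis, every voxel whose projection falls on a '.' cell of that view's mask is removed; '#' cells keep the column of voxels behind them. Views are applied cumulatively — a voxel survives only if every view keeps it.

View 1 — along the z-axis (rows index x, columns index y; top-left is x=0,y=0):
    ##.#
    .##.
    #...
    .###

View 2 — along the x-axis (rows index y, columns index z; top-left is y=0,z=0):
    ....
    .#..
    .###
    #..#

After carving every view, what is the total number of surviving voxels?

initial block: 4^3 = 64
after view 1 [z-axis, 9 of 16 cells solid] → remaining = 36
after view 2 [x-axis, 6 of 16 cells solid] → remaining = 13

|visual hull| = 13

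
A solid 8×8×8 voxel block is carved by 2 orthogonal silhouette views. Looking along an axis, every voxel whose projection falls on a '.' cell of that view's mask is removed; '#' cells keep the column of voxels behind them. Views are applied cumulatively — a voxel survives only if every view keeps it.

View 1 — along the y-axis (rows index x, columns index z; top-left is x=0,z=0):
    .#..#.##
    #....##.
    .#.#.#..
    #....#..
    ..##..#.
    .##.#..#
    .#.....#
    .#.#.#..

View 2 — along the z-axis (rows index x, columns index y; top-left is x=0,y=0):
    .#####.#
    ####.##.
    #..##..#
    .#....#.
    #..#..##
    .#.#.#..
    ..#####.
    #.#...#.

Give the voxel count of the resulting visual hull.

initial block: 8^3 = 512
carve view 1 (along y, XZ-mask fill 24/64): 192 voxels remain
carve view 2 (along z, XY-mask fill 33/64): 101 voxels remain

101 voxels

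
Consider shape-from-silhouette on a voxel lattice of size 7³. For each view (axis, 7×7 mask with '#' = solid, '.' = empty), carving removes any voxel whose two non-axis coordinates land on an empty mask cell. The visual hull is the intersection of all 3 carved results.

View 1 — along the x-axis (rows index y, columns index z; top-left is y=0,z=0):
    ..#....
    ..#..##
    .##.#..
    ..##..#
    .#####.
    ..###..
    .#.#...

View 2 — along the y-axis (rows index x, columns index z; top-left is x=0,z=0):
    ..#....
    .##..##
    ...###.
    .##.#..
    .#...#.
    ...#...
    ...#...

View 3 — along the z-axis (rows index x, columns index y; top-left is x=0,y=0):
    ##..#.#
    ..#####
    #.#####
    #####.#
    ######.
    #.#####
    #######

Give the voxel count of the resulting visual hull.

remaining voxels: 42

start: 7×7×7 = 343 voxels
[1] x-view keeps 20 columns → grid now 140
[2] y-view keeps 15 columns → grid now 53
[3] z-view keeps 40 columns → grid now 42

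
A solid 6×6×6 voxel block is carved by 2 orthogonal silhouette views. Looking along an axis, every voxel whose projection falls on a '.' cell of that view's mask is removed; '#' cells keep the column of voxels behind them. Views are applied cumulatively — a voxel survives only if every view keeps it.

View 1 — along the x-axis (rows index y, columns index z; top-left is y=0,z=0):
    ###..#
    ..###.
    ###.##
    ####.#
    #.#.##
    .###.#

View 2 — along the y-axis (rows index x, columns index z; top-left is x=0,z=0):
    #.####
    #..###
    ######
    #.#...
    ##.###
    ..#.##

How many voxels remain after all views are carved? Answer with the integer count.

104 voxels

initial block: 6^3 = 216
after view 1 [x-axis, 25 of 36 cells solid] → remaining = 150
after view 2 [y-axis, 25 of 36 cells solid] → remaining = 104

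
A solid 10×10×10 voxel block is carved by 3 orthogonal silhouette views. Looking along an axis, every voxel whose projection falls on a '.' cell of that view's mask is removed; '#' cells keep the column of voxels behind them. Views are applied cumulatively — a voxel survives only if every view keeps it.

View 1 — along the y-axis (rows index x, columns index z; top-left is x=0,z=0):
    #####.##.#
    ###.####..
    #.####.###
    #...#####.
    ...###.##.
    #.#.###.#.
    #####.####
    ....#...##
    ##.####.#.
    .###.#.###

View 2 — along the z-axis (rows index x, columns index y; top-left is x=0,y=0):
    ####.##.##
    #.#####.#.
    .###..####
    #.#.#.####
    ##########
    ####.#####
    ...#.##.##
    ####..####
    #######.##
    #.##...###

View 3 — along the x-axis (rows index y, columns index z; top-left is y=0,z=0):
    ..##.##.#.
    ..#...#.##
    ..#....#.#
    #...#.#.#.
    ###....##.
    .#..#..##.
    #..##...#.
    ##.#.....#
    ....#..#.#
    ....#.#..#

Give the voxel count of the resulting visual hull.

before carving: 1000 voxels (10×10×10)
step 1: project along y, AND mask (66/100) → |grid| = 660
step 2: project along z, AND mask (76/100) → |grid| = 489
step 3: project along x, AND mask (39/100) → |grid| = 187

|visual hull| = 187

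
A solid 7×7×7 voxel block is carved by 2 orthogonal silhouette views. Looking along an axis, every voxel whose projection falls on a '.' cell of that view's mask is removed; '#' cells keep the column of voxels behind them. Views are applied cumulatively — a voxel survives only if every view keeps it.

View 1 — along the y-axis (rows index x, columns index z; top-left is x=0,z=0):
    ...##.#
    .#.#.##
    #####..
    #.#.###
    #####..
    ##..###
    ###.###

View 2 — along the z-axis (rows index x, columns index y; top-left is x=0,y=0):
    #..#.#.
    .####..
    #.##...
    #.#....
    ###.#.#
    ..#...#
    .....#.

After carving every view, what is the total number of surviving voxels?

start: 7×7×7 = 343 voxels
  1. axis=1 (XZ plane), |mask|=33  ⇒  voxels=231
  2. axis=2 (XY plane), |mask|=20  ⇒  voxels=91

91 voxels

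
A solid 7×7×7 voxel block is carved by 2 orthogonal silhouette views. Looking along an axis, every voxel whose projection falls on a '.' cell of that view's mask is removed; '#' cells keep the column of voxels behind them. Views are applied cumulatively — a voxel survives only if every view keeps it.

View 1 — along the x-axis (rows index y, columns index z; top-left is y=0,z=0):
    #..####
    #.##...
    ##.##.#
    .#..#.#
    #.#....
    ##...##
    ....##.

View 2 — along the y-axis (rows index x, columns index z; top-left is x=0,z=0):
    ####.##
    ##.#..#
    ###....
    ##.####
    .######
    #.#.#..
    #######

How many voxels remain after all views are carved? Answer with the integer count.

start: 7×7×7 = 343 voxels
after view 1 [x-axis, 24 of 49 cells solid] → remaining = 168
after view 2 [y-axis, 35 of 49 cells solid] → remaining = 121

|visual hull| = 121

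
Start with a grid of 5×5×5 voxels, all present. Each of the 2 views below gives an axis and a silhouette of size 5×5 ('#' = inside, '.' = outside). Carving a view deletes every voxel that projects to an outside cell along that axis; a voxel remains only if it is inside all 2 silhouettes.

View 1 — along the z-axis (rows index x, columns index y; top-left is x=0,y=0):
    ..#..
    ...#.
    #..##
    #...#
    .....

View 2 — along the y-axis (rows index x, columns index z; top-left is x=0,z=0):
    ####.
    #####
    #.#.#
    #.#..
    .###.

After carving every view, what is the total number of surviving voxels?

before carving: 125 voxels (5×5×5)
[1] z-view keeps 7 columns → grid now 35
[2] y-view keeps 17 columns → grid now 22

22 voxels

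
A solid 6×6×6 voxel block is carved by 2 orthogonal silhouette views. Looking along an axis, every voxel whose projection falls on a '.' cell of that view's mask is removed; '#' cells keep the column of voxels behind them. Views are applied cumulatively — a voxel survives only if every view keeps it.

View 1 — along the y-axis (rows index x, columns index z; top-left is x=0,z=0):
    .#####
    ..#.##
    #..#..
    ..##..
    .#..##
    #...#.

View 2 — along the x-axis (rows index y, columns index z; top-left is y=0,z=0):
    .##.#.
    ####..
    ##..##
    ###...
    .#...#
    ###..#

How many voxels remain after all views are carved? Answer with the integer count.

|visual hull| = 52

before carving: 216 voxels (6×6×6)
V1 y: intersect with XZ mask (17 set) -- 102 left
V2 x: intersect with YZ mask (20 set) -- 52 left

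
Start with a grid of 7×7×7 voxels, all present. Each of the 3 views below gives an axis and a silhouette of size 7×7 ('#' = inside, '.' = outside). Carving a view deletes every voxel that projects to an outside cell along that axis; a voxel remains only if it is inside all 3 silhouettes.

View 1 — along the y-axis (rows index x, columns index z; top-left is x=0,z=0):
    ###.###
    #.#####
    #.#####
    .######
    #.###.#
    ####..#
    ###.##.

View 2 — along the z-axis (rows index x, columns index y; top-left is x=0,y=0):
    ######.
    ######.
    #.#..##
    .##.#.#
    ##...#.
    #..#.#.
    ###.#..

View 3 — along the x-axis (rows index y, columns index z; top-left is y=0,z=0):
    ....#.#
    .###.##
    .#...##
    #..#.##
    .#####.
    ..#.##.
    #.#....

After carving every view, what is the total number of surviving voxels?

|visual hull| = 83

initial block: 7^3 = 343
  1. axis=1 (XZ plane), |mask|=39  ⇒  voxels=273
  2. axis=2 (XY plane), |mask|=30  ⇒  voxels=170
  3. axis=0 (YZ plane), |mask|=24  ⇒  voxels=83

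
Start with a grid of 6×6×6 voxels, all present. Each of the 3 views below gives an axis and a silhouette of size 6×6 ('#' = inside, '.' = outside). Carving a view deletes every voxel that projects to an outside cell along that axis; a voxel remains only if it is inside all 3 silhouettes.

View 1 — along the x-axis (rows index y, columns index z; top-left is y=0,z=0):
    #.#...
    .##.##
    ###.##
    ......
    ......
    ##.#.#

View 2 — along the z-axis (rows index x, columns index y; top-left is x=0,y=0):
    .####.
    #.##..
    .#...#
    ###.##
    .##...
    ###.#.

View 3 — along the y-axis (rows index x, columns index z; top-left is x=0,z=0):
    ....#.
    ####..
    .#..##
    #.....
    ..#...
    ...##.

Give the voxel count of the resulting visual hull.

remaining voxels: 19

start: 6×6×6 = 216 voxels
  1. axis=0 (YZ plane), |mask|=15  ⇒  voxels=90
  2. axis=2 (XY plane), |mask|=20  ⇒  voxels=59
  3. axis=1 (XZ plane), |mask|=12  ⇒  voxels=19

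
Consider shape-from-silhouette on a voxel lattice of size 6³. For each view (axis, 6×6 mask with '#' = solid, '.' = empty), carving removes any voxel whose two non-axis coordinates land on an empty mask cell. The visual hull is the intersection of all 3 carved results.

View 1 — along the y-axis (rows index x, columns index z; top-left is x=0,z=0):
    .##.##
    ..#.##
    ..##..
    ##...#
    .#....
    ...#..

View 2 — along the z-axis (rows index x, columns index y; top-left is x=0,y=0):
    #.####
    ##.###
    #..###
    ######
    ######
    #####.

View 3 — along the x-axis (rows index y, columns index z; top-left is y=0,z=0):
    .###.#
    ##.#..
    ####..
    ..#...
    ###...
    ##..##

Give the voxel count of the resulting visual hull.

initial block: 6^3 = 216
after view 1 [y-axis, 14 of 36 cells solid] → remaining = 84
after view 2 [z-axis, 31 of 36 cells solid] → remaining = 72
after view 3 [x-axis, 19 of 36 cells solid] → remaining = 40

voxel count = 40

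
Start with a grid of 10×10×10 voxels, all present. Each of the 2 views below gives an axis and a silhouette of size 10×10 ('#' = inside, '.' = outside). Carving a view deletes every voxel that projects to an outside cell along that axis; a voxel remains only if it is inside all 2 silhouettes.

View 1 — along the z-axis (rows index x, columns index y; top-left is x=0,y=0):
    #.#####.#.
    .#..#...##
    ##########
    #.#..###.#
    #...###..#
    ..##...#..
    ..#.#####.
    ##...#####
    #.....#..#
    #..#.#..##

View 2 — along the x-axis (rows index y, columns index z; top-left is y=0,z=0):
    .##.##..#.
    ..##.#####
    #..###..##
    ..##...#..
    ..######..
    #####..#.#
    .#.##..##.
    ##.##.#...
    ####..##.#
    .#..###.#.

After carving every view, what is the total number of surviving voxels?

voxel count = 314

start: 10×10×10 = 1000 voxels
[1] z-view keeps 56 columns → grid now 560
[2] x-view keeps 56 columns → grid now 314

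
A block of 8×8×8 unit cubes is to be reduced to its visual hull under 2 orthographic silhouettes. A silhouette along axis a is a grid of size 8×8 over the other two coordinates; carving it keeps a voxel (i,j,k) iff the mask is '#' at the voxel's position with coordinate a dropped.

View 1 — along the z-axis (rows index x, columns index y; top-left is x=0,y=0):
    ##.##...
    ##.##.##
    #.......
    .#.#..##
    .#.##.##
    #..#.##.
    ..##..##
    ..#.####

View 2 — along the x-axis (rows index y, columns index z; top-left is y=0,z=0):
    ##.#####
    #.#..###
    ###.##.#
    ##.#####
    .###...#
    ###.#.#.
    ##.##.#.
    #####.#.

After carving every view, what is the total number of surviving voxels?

start: 8×8×8 = 512 voxels
V1 z: intersect with XY mask (33 set) -- 264 left
V2 x: intersect with YZ mask (45 set) -- 188 left

188 voxels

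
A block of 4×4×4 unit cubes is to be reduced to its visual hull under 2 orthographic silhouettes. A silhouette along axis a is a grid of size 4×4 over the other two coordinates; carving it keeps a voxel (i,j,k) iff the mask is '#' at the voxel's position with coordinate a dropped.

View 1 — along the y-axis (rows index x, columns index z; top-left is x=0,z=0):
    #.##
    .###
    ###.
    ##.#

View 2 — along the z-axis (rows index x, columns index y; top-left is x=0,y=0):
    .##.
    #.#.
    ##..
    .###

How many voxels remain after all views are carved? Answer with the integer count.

start: 4×4×4 = 64 voxels
carve view 1 (along y, XZ-mask fill 12/16): 48 voxels remain
carve view 2 (along z, XY-mask fill 9/16): 27 voxels remain

27 voxels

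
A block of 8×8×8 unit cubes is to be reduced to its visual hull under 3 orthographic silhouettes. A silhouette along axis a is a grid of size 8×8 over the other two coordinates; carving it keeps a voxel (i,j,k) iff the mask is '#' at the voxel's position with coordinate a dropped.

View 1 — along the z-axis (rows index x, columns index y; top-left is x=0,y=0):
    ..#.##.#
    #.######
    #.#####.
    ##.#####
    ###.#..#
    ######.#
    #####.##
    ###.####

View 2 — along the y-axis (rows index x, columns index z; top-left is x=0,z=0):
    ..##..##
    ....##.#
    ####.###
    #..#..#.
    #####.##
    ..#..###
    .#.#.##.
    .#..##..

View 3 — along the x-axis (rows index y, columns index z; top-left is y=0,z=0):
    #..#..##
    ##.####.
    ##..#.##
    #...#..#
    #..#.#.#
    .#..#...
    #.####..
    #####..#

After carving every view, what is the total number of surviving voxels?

voxel count = 111

full grid |V| = 512
after view 1 [z-axis, 50 of 64 cells solid] → remaining = 400
after view 2 [y-axis, 35 of 64 cells solid] → remaining = 212
after view 3 [x-axis, 35 of 64 cells solid] → remaining = 111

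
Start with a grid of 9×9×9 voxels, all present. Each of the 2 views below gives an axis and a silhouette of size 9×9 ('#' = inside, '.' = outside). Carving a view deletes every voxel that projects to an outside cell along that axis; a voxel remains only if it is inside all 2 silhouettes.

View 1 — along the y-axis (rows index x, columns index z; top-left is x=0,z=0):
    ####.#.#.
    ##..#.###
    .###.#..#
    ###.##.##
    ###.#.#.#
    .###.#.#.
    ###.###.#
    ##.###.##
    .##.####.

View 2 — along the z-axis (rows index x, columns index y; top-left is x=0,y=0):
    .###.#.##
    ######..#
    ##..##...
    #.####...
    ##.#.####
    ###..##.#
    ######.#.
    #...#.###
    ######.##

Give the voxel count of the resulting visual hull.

337 voxels

full grid |V| = 729
[1] y-view keeps 55 columns → grid now 495
[2] z-view keeps 55 columns → grid now 337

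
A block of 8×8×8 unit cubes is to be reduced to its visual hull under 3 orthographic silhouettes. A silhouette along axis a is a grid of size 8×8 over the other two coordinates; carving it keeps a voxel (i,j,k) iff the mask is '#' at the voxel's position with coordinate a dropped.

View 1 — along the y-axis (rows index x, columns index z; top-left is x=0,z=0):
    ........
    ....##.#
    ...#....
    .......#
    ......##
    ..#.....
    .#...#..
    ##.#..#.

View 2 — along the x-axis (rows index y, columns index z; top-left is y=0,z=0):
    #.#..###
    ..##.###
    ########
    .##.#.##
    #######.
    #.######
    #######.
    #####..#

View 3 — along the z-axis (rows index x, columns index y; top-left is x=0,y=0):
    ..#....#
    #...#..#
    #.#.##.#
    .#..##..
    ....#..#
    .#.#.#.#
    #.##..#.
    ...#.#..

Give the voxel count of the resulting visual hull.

|visual hull| = 29

initial block: 8^3 = 512
after view 1 [y-axis, 14 of 64 cells solid] → remaining = 112
after view 2 [x-axis, 50 of 64 cells solid] → remaining = 86
after view 3 [z-axis, 25 of 64 cells solid] → remaining = 29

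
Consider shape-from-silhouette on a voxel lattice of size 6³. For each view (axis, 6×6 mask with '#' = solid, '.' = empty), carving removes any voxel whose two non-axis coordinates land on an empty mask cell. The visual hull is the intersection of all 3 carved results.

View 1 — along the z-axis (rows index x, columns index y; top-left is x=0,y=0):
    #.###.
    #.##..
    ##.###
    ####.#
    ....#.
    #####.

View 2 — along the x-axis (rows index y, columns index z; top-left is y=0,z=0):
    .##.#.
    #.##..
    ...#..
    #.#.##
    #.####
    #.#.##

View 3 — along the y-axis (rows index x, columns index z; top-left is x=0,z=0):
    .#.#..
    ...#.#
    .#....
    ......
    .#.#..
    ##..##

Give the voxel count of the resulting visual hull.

before carving: 216 voxels (6×6×6)
carve view 1 (along z, XY-mask fill 23/36): 138 voxels remain
carve view 2 (along x, YZ-mask fill 20/36): 76 voxels remain
carve view 3 (along y, XZ-mask fill 11/36): 16 voxels remain

16 voxels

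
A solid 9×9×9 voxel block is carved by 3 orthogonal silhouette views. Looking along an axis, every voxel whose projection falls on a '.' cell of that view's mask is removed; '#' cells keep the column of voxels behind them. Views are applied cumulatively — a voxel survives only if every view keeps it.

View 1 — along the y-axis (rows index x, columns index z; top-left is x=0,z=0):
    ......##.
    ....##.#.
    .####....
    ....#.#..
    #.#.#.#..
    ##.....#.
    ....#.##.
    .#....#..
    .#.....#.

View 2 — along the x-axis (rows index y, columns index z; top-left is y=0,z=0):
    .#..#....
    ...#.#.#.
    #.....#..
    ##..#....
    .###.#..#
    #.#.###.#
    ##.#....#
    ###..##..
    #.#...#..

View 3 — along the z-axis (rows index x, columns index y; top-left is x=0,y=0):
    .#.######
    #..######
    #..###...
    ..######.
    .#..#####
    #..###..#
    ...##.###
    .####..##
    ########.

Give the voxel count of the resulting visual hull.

start: 9×9×9 = 729 voxels
  1. axis=1 (XZ plane), |mask|=25  ⇒  voxels=225
  2. axis=0 (YZ plane), |mask|=33  ⇒  voxels=87
  3. axis=2 (XY plane), |mask|=54  ⇒  voxels=57

remaining voxels: 57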